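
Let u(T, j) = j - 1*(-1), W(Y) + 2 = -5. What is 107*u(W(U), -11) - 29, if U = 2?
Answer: -1099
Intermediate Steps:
W(Y) = -7 (W(Y) = -2 - 5 = -7)
u(T, j) = 1 + j (u(T, j) = j + 1 = 1 + j)
107*u(W(U), -11) - 29 = 107*(1 - 11) - 29 = 107*(-10) - 29 = -1070 - 29 = -1099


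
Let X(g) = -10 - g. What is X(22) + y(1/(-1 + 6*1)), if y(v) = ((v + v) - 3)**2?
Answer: -631/25 ≈ -25.240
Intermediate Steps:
y(v) = (-3 + 2*v)**2 (y(v) = (2*v - 3)**2 = (-3 + 2*v)**2)
X(22) + y(1/(-1 + 6*1)) = (-10 - 1*22) + (-3 + 2/(-1 + 6*1))**2 = (-10 - 22) + (-3 + 2/(-1 + 6))**2 = -32 + (-3 + 2/5)**2 = -32 + (-13/5)**2 = -32 + 169/25 = -631/25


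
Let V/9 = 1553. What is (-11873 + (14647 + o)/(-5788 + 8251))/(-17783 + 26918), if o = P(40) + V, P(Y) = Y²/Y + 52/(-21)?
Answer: -613505287/472489605 ≈ -1.2985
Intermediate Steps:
V = 13977 (V = 9*1553 = 13977)
P(Y) = -52/21 + Y (P(Y) = Y + 52*(-1/21) = Y - 52/21 = -52/21 + Y)
o = 294305/21 (o = (-52/21 + 40) + 13977 = 788/21 + 13977 = 294305/21 ≈ 14015.)
(-11873 + (14647 + o)/(-5788 + 8251))/(-17783 + 26918) = (-11873 + (14647 + 294305/21)/(-5788 + 8251))/(-17783 + 26918) = (-11873 + (601892/21)/2463)/9135 = (-11873 + (601892/21)*(1/2463))*(1/9135) = (-11873 + 601892/51723)*(1/9135) = -613505287/51723*1/9135 = -613505287/472489605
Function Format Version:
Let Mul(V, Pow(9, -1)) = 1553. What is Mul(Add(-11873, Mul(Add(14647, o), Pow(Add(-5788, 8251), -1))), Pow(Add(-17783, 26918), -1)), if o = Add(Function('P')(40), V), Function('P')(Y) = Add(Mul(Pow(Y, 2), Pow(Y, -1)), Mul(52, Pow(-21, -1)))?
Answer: Rational(-613505287, 472489605) ≈ -1.2985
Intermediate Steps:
V = 13977 (V = Mul(9, 1553) = 13977)
Function('P')(Y) = Add(Rational(-52, 21), Y) (Function('P')(Y) = Add(Y, Mul(52, Rational(-1, 21))) = Add(Y, Rational(-52, 21)) = Add(Rational(-52, 21), Y))
o = Rational(294305, 21) (o = Add(Add(Rational(-52, 21), 40), 13977) = Add(Rational(788, 21), 13977) = Rational(294305, 21) ≈ 14015.)
Mul(Add(-11873, Mul(Add(14647, o), Pow(Add(-5788, 8251), -1))), Pow(Add(-17783, 26918), -1)) = Mul(Add(-11873, Mul(Add(14647, Rational(294305, 21)), Pow(Add(-5788, 8251), -1))), Pow(Add(-17783, 26918), -1)) = Mul(Add(-11873, Mul(Rational(601892, 21), Pow(2463, -1))), Pow(9135, -1)) = Mul(Add(-11873, Mul(Rational(601892, 21), Rational(1, 2463))), Rational(1, 9135)) = Mul(Add(-11873, Rational(601892, 51723)), Rational(1, 9135)) = Mul(Rational(-613505287, 51723), Rational(1, 9135)) = Rational(-613505287, 472489605)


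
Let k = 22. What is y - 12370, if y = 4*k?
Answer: -12282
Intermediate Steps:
y = 88 (y = 4*22 = 88)
y - 12370 = 88 - 12370 = -12282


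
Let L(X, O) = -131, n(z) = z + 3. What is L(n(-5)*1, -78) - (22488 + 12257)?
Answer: -34876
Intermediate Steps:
n(z) = 3 + z
L(n(-5)*1, -78) - (22488 + 12257) = -131 - (22488 + 12257) = -131 - 1*34745 = -131 - 34745 = -34876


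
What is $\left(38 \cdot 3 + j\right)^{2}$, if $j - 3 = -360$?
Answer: $59049$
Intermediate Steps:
$j = -357$ ($j = 3 - 360 = -357$)
$\left(38 \cdot 3 + j\right)^{2} = \left(38 \cdot 3 - 357\right)^{2} = \left(114 - 357\right)^{2} = \left(-243\right)^{2} = 59049$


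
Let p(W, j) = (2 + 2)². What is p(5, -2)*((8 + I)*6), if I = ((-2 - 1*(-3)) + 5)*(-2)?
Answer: -384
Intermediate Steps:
I = -12 (I = ((-2 + 3) + 5)*(-2) = (1 + 5)*(-2) = 6*(-2) = -12)
p(W, j) = 16 (p(W, j) = 4² = 16)
p(5, -2)*((8 + I)*6) = 16*((8 - 12)*6) = 16*(-4*6) = 16*(-24) = -384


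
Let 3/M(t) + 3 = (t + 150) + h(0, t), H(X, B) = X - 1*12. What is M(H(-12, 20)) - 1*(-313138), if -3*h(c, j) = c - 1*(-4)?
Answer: 114295379/365 ≈ 3.1314e+5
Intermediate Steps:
H(X, B) = -12 + X (H(X, B) = X - 12 = -12 + X)
h(c, j) = -4/3 - c/3 (h(c, j) = -(c - 1*(-4))/3 = -(c + 4)/3 = -(4 + c)/3 = -4/3 - c/3)
M(t) = 3/(437/3 + t) (M(t) = 3/(-3 + ((t + 150) + (-4/3 - ⅓*0))) = 3/(-3 + ((150 + t) + (-4/3 + 0))) = 3/(-3 + ((150 + t) - 4/3)) = 3/(-3 + (446/3 + t)) = 3/(437/3 + t))
M(H(-12, 20)) - 1*(-313138) = 9/(437 + 3*(-12 - 12)) - 1*(-313138) = 9/(437 + 3*(-24)) + 313138 = 9/(437 - 72) + 313138 = 9/365 + 313138 = 114295379/365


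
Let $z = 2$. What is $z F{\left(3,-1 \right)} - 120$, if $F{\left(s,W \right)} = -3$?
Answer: $-126$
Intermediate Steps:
$z F{\left(3,-1 \right)} - 120 = 2 \left(-3\right) - 120 = -6 - 120 = -126$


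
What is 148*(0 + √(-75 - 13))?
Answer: 296*I*√22 ≈ 1388.4*I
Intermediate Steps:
148*(0 + √(-75 - 13)) = 148*(0 + √(-88)) = 148*(0 + 2*I*√22) = 148*(2*I*√22) = 296*I*√22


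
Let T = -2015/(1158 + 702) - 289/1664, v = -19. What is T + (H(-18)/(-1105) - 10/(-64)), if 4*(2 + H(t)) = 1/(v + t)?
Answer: -17253263/15699840 ≈ -1.0989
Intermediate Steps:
H(t) = -2 + 1/(4*(-19 + t))
T = -6275/4992 (T = -2015/1860 - 289*1/1664 = -2015*1/1860 - 289/1664 = -13/12 - 289/1664 = -6275/4992 ≈ -1.2570)
T + (H(-18)/(-1105) - 10/(-64)) = -6275/4992 + (((153 - 8*(-18))/(4*(-19 - 18)))/(-1105) - 10/(-64)) = -6275/4992 + (((¼)*(153 + 144)/(-37))*(-1/1105) - 10*(-1/64)) = -6275/4992 + (((¼)*(-1/37)*297)*(-1/1105) + 5/32) = -6275/4992 + (-297/148*(-1/1105) + 5/32) = -6275/4992 + (297/163540 + 5/32) = -6275/4992 + 206801/1308320 = -17253263/15699840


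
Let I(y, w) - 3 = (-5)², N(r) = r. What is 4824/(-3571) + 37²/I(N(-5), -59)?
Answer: 4753627/99988 ≈ 47.542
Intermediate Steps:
I(y, w) = 28 (I(y, w) = 3 + (-5)² = 3 + 25 = 28)
4824/(-3571) + 37²/I(N(-5), -59) = 4824/(-3571) + 37²/28 = 4824*(-1/3571) + 1369*(1/28) = -4824/3571 + 1369/28 = 4753627/99988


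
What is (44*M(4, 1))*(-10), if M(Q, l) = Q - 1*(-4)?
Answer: -3520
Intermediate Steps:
M(Q, l) = 4 + Q (M(Q, l) = Q + 4 = 4 + Q)
(44*M(4, 1))*(-10) = (44*(4 + 4))*(-10) = (44*8)*(-10) = 352*(-10) = -3520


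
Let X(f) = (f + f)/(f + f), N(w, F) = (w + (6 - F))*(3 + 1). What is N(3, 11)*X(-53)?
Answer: -8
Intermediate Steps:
N(w, F) = 24 - 4*F + 4*w (N(w, F) = (6 + w - F)*4 = 24 - 4*F + 4*w)
X(f) = 1 (X(f) = (2*f)/((2*f)) = (2*f)*(1/(2*f)) = 1)
N(3, 11)*X(-53) = (24 - 4*11 + 4*3)*1 = (24 - 44 + 12)*1 = -8*1 = -8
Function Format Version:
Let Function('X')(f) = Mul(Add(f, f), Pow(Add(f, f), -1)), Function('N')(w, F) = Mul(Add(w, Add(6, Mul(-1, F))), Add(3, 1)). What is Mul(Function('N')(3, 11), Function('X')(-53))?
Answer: -8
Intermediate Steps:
Function('N')(w, F) = Add(24, Mul(-4, F), Mul(4, w)) (Function('N')(w, F) = Mul(Add(6, w, Mul(-1, F)), 4) = Add(24, Mul(-4, F), Mul(4, w)))
Function('X')(f) = 1 (Function('X')(f) = Mul(Mul(2, f), Pow(Mul(2, f), -1)) = Mul(Mul(2, f), Mul(Rational(1, 2), Pow(f, -1))) = 1)
Mul(Function('N')(3, 11), Function('X')(-53)) = Mul(Add(24, Mul(-4, 11), Mul(4, 3)), 1) = Mul(Add(24, -44, 12), 1) = Mul(-8, 1) = -8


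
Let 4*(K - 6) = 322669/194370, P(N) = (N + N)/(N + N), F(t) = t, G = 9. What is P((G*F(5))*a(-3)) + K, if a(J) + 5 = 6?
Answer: 5765029/777480 ≈ 7.4150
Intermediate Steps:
a(J) = 1 (a(J) = -5 + 6 = 1)
P(N) = 1 (P(N) = (2*N)/((2*N)) = (2*N)*(1/(2*N)) = 1)
K = 4987549/777480 (K = 6 + (322669/194370)/4 = 6 + (322669*(1/194370))/4 = 6 + (1/4)*(322669/194370) = 6 + 322669/777480 = 4987549/777480 ≈ 6.4150)
P((G*F(5))*a(-3)) + K = 1 + 4987549/777480 = 5765029/777480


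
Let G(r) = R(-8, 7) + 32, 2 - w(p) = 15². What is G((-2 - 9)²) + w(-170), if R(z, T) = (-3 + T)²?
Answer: -175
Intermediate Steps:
w(p) = -223 (w(p) = 2 - 1*15² = 2 - 1*225 = 2 - 225 = -223)
G(r) = 48 (G(r) = (-3 + 7)² + 32 = 4² + 32 = 16 + 32 = 48)
G((-2 - 9)²) + w(-170) = 48 - 223 = -175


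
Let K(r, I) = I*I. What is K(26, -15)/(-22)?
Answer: -225/22 ≈ -10.227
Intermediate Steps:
K(r, I) = I**2
K(26, -15)/(-22) = (-15)**2/(-22) = 225*(-1/22) = -225/22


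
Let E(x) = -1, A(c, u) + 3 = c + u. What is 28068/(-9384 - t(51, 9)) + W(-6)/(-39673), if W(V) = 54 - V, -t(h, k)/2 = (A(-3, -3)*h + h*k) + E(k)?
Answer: -557052462/186185389 ≈ -2.9919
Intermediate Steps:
A(c, u) = -3 + c + u (A(c, u) = -3 + (c + u) = -3 + c + u)
t(h, k) = 2 + 18*h - 2*h*k (t(h, k) = -2*(((-3 - 3 - 3)*h + h*k) - 1) = -2*((-9*h + h*k) - 1) = -2*(-1 - 9*h + h*k) = 2 + 18*h - 2*h*k)
28068/(-9384 - t(51, 9)) + W(-6)/(-39673) = 28068/(-9384 - (2 + 18*51 - 2*51*9)) + (54 - 1*(-6))/(-39673) = 28068/(-9384 - (2 + 918 - 918)) + (54 + 6)*(-1/39673) = 28068/(-9384 - 1*2) + 60*(-1/39673) = 28068/(-9384 - 2) - 60/39673 = 28068/(-9386) - 60/39673 = 28068*(-1/9386) - 60/39673 = -14034/4693 - 60/39673 = -557052462/186185389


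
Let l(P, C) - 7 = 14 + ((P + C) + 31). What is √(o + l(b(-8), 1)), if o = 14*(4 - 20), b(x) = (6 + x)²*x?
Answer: I*√203 ≈ 14.248*I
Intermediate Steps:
b(x) = x*(6 + x)²
l(P, C) = 52 + C + P (l(P, C) = 7 + (14 + ((P + C) + 31)) = 7 + (14 + ((C + P) + 31)) = 7 + (14 + (31 + C + P)) = 7 + (45 + C + P) = 52 + C + P)
o = -224 (o = 14*(-16) = -224)
√(o + l(b(-8), 1)) = √(-224 + (52 + 1 - 8*(6 - 8)²)) = √(-224 + (52 + 1 - 8*(-2)²)) = √(-224 + (52 + 1 - 8*4)) = √(-224 + (52 + 1 - 32)) = √(-224 + 21) = √(-203) = I*√203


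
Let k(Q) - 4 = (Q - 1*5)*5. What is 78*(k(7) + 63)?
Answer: 6006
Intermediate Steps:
k(Q) = -21 + 5*Q (k(Q) = 4 + (Q - 1*5)*5 = 4 + (Q - 5)*5 = 4 + (-5 + Q)*5 = 4 + (-25 + 5*Q) = -21 + 5*Q)
78*(k(7) + 63) = 78*((-21 + 5*7) + 63) = 78*((-21 + 35) + 63) = 78*(14 + 63) = 78*77 = 6006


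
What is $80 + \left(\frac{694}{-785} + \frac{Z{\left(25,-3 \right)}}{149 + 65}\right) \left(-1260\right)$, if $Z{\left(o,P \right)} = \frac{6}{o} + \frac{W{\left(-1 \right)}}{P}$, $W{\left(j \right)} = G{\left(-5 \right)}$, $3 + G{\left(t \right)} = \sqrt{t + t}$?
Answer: $\frac{99671438}{83995} + \frac{210 i \sqrt{10}}{107} \approx 1186.6 + 6.2063 i$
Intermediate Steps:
$G{\left(t \right)} = -3 + \sqrt{2} \sqrt{t}$ ($G{\left(t \right)} = -3 + \sqrt{t + t} = -3 + \sqrt{2 t} = -3 + \sqrt{2} \sqrt{t}$)
$W{\left(j \right)} = -3 + i \sqrt{10}$ ($W{\left(j \right)} = -3 + \sqrt{2} \sqrt{-5} = -3 + \sqrt{2} i \sqrt{5} = -3 + i \sqrt{10}$)
$Z{\left(o,P \right)} = \frac{6}{o} + \frac{-3 + i \sqrt{10}}{P}$
$80 + \left(\frac{694}{-785} + \frac{Z{\left(25,-3 \right)}}{149 + 65}\right) \left(-1260\right) = 80 + \left(\frac{694}{-785} + \frac{- \frac{3}{-3} + \frac{6}{25} + \frac{i \sqrt{10}}{-3}}{149 + 65}\right) \left(-1260\right) = 80 + \left(694 \left(- \frac{1}{785}\right) + \frac{\left(-3\right) \left(- \frac{1}{3}\right) + 6 \cdot \frac{1}{25} + i \sqrt{10} \left(- \frac{1}{3}\right)}{214}\right) \left(-1260\right) = 80 + \left(- \frac{694}{785} + \left(1 + \frac{6}{25} - \frac{i \sqrt{10}}{3}\right) \frac{1}{214}\right) \left(-1260\right) = 80 + \left(- \frac{694}{785} + \left(\frac{31}{25} - \frac{i \sqrt{10}}{3}\right) \frac{1}{214}\right) \left(-1260\right) = 80 + \left(- \frac{694}{785} + \left(\frac{31}{5350} - \frac{i \sqrt{10}}{642}\right)\right) \left(-1260\right) = 80 + \left(- \frac{737713}{839950} - \frac{i \sqrt{10}}{642}\right) \left(-1260\right) = 80 + \left(\frac{92951838}{83995} + \frac{210 i \sqrt{10}}{107}\right) = \frac{99671438}{83995} + \frac{210 i \sqrt{10}}{107}$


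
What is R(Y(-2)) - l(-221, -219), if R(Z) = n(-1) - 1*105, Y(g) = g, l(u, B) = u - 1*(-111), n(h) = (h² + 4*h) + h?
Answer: 1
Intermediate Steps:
n(h) = h² + 5*h
l(u, B) = 111 + u (l(u, B) = u + 111 = 111 + u)
R(Z) = -109 (R(Z) = -(5 - 1) - 1*105 = -1*4 - 105 = -4 - 105 = -109)
R(Y(-2)) - l(-221, -219) = -109 - (111 - 221) = -109 - 1*(-110) = -109 + 110 = 1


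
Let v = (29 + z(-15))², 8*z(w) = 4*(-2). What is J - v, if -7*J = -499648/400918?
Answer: -1099869168/1403213 ≈ -783.82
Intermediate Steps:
z(w) = -1 (z(w) = (4*(-2))/8 = (⅛)*(-8) = -1)
v = 784 (v = (29 - 1)² = 28² = 784)
J = 249824/1403213 (J = -(-499648)/(7*400918) = -⅐*(-249824/200459) = 249824/1403213 ≈ 0.17804)
J - v = 249824/1403213 - 1*784 = 249824/1403213 - 784 = -1099869168/1403213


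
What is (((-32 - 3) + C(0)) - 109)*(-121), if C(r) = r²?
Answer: 17424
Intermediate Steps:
(((-32 - 3) + C(0)) - 109)*(-121) = (((-32 - 3) + 0²) - 109)*(-121) = ((-35 + 0) - 109)*(-121) = (-35 - 109)*(-121) = -144*(-121) = 17424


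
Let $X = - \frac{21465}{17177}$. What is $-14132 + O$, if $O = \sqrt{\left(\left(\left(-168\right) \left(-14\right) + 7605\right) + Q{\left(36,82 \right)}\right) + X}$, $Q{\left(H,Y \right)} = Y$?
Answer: $-14132 + \frac{\sqrt{2961631509526}}{17177} \approx -14032.0$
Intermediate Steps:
$X = - \frac{21465}{17177}$ ($X = \left(-21465\right) \frac{1}{17177} = - \frac{21465}{17177} \approx -1.2496$)
$O = \frac{\sqrt{2961631509526}}{17177}$ ($O = \sqrt{\left(\left(\left(-168\right) \left(-14\right) + 7605\right) + 82\right) - \frac{21465}{17177}} = \sqrt{\left(\left(2352 + 7605\right) + 82\right) - \frac{21465}{17177}} = \sqrt{\left(9957 + 82\right) - \frac{21465}{17177}} = \sqrt{10039 - \frac{21465}{17177}} = \sqrt{\frac{172418438}{17177}} = \frac{\sqrt{2961631509526}}{17177} \approx 100.19$)
$-14132 + O = -14132 + \frac{\sqrt{2961631509526}}{17177}$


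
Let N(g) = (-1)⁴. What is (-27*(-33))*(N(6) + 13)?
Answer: 12474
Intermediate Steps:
N(g) = 1
(-27*(-33))*(N(6) + 13) = (-27*(-33))*(1 + 13) = 891*14 = 12474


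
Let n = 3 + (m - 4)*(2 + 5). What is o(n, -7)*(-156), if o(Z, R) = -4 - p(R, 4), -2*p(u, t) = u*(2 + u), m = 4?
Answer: -2106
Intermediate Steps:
p(u, t) = -u*(2 + u)/2
n = 3 (n = 3 + (4 - 4)*(2 + 5) = 3 + 0*7 = 3 + 0 = 3)
o(Z, R) = -4 + R*(2 + R)/2 (o(Z, R) = -4 - (-1)*R*(2 + R)/2 = -4 + R*(2 + R)/2)
o(n, -7)*(-156) = (-4 + (1/2)*(-7)*(2 - 7))*(-156) = (-4 + (1/2)*(-7)*(-5))*(-156) = (-4 + 35/2)*(-156) = (27/2)*(-156) = -2106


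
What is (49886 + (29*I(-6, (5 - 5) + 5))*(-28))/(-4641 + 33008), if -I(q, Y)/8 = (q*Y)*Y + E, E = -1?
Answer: -931010/28367 ≈ -32.820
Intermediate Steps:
I(q, Y) = 8 - 8*q*Y² (I(q, Y) = -8*((q*Y)*Y - 1) = -8*((Y*q)*Y - 1) = -8*(q*Y² - 1) = -8*(-1 + q*Y²) = 8 - 8*q*Y²)
(49886 + (29*I(-6, (5 - 5) + 5))*(-28))/(-4641 + 33008) = (49886 + (29*(8 - 8*(-6)*((5 - 5) + 5)²))*(-28))/(-4641 + 33008) = (49886 + (29*(8 - 8*(-6)*(0 + 5)²))*(-28))/28367 = (49886 + (29*(8 - 8*(-6)*5²))*(-28))*(1/28367) = (49886 + (29*(8 - 8*(-6)*25))*(-28))*(1/28367) = (49886 + (29*(8 + 1200))*(-28))*(1/28367) = (49886 + (29*1208)*(-28))*(1/28367) = (49886 + 35032*(-28))*(1/28367) = (49886 - 980896)*(1/28367) = -931010*1/28367 = -931010/28367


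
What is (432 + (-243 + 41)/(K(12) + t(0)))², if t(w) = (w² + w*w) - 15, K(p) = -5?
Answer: 19545241/100 ≈ 1.9545e+5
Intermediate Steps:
t(w) = -15 + 2*w² (t(w) = (w² + w²) - 15 = 2*w² - 15 = -15 + 2*w²)
(432 + (-243 + 41)/(K(12) + t(0)))² = (432 + (-243 + 41)/(-5 + (-15 + 2*0²)))² = (432 - 202/(-5 + (-15 + 2*0)))² = (432 - 202/(-5 + (-15 + 0)))² = (432 - 202/(-5 - 15))² = (432 - 202/(-20))² = (432 - 202*(-1/20))² = (432 + 101/10)² = (4421/10)² = 19545241/100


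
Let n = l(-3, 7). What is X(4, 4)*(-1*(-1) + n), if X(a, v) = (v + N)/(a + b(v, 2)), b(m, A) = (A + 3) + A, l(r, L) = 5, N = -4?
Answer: 0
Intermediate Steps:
n = 5
b(m, A) = 3 + 2*A (b(m, A) = (3 + A) + A = 3 + 2*A)
X(a, v) = (-4 + v)/(7 + a) (X(a, v) = (v - 4)/(a + (3 + 2*2)) = (-4 + v)/(a + (3 + 4)) = (-4 + v)/(a + 7) = (-4 + v)/(7 + a))
X(4, 4)*(-1*(-1) + n) = ((-4 + 4)/(7 + 4))*(-1*(-1) + 5) = (0/11)*(1 + 5) = ((1/11)*0)*6 = 0*6 = 0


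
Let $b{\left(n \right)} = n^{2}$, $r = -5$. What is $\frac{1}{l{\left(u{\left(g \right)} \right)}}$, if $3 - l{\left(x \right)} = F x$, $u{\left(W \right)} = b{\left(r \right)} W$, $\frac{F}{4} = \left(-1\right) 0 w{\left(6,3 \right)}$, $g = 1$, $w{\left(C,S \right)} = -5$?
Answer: $\frac{1}{3} \approx 0.33333$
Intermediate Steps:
$F = 0$ ($F = 4 \left(-1\right) 0 \left(-5\right) = 4 \cdot 0 \left(-5\right) = 4 \cdot 0 = 0$)
$u{\left(W \right)} = 25 W$ ($u{\left(W \right)} = \left(-5\right)^{2} W = 25 W$)
$l{\left(x \right)} = 3$ ($l{\left(x \right)} = 3 - 0 x = 3 - 0 = 3 + 0 = 3$)
$\frac{1}{l{\left(u{\left(g \right)} \right)}} = \frac{1}{3}$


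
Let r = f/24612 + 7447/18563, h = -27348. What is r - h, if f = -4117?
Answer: 12494657523181/456872556 ≈ 27348.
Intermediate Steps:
r = 106861693/456872556 (r = -4117/24612 + 7447/18563 = 106861693/456872556 ≈ 0.23390)
r - h = 106861693/456872556 - 1*(-27348) = 106861693/456872556 + 27348 = 12494657523181/456872556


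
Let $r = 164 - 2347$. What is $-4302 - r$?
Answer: $-2119$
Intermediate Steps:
$r = -2183$
$-4302 - r = -4302 - -2183 = -4302 + 2183 = -2119$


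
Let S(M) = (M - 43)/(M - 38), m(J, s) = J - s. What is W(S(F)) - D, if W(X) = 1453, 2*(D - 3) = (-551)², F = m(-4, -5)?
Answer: -300701/2 ≈ -1.5035e+5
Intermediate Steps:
F = 1 (F = -4 - 1*(-5) = -4 + 5 = 1)
S(M) = (-43 + M)/(-38 + M)
D = 303607/2 (D = 3 + (½)*(-551)² = 3 + (½)*303601 = 3 + 303601/2 = 303607/2 ≈ 1.5180e+5)
W(S(F)) - D = 1453 - 1*303607/2 = 1453 - 303607/2 = -300701/2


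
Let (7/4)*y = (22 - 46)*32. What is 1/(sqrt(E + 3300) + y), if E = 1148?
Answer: -672/288101 - 49*sqrt(278)/2304808 ≈ -0.0026870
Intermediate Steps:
y = -3072/7 (y = 4*((22 - 46)*32)/7 = 4*(-24*32)/7 = (4/7)*(-768) = -3072/7 ≈ -438.86)
1/(sqrt(E + 3300) + y) = 1/(sqrt(1148 + 3300) - 3072/7) = 1/(sqrt(4448) - 3072/7) = 1/(4*sqrt(278) - 3072/7) = 1/(-3072/7 + 4*sqrt(278))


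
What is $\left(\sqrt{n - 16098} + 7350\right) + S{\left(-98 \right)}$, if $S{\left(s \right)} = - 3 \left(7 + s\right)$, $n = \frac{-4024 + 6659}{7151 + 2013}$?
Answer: $7623 + \frac{i \sqrt{337967030167}}{4582} \approx 7623.0 + 126.88 i$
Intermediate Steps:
$n = \frac{2635}{9164} \approx 0.28754$
$S{\left(s \right)} = -21 - 3 s$
$\left(\sqrt{n - 16098} + 7350\right) + S{\left(-98 \right)} = \left(\sqrt{\frac{2635}{9164} - 16098} + 7350\right) - -273 = \left(\sqrt{- \frac{147519437}{9164}} + 7350\right) + \left(-21 + 294\right) = \left(\frac{i \sqrt{337967030167}}{4582} + 7350\right) + 273 = \left(7350 + \frac{i \sqrt{337967030167}}{4582}\right) + 273 = 7623 + \frac{i \sqrt{337967030167}}{4582}$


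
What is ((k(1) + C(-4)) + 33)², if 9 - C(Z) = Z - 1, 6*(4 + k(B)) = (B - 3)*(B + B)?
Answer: 16129/9 ≈ 1792.1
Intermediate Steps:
k(B) = -4 + B*(-3 + B)/3 (k(B) = -4 + ((B - 3)*(B + B))/6 = -4 + ((-3 + B)*(2*B))/6 = -4 + (2*B*(-3 + B))/6 = -4 + B*(-3 + B)/3)
C(Z) = 10 - Z (C(Z) = 9 - (Z - 1) = 9 - (-1 + Z) = 9 + (1 - Z) = 10 - Z)
((k(1) + C(-4)) + 33)² = (((-4 - 1*1 + (⅓)*1²) + (10 - 1*(-4))) + 33)² = (((-4 - 1 + (⅓)*1) + (10 + 4)) + 33)² = (((-4 - 1 + ⅓) + 14) + 33)² = ((-14/3 + 14) + 33)² = (28/3 + 33)² = (127/3)² = 16129/9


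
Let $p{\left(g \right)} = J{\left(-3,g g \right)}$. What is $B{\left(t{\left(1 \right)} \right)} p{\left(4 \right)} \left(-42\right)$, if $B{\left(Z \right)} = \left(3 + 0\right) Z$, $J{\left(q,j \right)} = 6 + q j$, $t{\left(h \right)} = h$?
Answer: $5292$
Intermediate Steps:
$J{\left(q,j \right)} = 6 + j q$
$p{\left(g \right)} = 6 - 3 g^{2}$ ($p{\left(g \right)} = 6 + g g \left(-3\right) = 6 + g^{2} \left(-3\right) = 6 - 3 g^{2}$)
$B{\left(Z \right)} = 3 Z$
$B{\left(t{\left(1 \right)} \right)} p{\left(4 \right)} \left(-42\right) = 3 \cdot 1 \left(6 - 3 \cdot 4^{2}\right) \left(-42\right) = 3 \left(6 - 48\right) \left(-42\right) = 3 \left(-42\right) \left(-42\right) = \left(-126\right) \left(-42\right) = 5292$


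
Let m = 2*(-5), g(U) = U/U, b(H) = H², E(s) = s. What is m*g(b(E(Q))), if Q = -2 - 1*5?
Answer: -10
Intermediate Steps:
Q = -7 (Q = -2 - 5 = -7)
g(U) = 1
m = -10
m*g(b(E(Q))) = -10*1 = -10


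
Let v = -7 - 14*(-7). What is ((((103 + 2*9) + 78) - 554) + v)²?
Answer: 69696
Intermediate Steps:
v = 91 (v = -7 + 98 = 91)
((((103 + 2*9) + 78) - 554) + v)² = ((((103 + 2*9) + 78) - 554) + 91)² = ((((103 + 18) + 78) - 554) + 91)² = (((121 + 78) - 554) + 91)² = ((199 - 554) + 91)² = (-355 + 91)² = (-264)² = 69696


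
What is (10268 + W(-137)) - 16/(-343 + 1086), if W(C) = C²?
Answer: 21574475/743 ≈ 29037.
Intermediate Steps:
(10268 + W(-137)) - 16/(-343 + 1086) = (10268 + (-137)²) - 16/(-343 + 1086) = (10268 + 18769) - 16/743 = 29037 - 16*1/743 = 29037 - 16/743 = 21574475/743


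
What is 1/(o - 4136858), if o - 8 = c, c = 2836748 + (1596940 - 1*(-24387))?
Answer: 1/321225 ≈ 3.1131e-6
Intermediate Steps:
c = 4458075 (c = 2836748 + (1596940 + 24387) = 2836748 + 1621327 = 4458075)
o = 4458083 (o = 8 + 4458075 = 4458083)
1/(o - 4136858) = 1/(4458083 - 4136858) = 1/321225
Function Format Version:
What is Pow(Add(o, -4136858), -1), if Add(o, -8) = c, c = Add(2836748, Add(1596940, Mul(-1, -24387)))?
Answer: Rational(1, 321225) ≈ 3.1131e-6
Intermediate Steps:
c = 4458075 (c = Add(2836748, Add(1596940, 24387)) = Add(2836748, 1621327) = 4458075)
o = 4458083 (o = Add(8, 4458075) = 4458083)
Pow(Add(o, -4136858), -1) = Pow(Add(4458083, -4136858), -1) = Pow(321225, -1) = Rational(1, 321225)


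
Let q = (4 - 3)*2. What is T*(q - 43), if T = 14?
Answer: -574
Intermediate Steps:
q = 2 (q = 1*2 = 2)
T*(q - 43) = 14*(2 - 43) = 14*(-41) = -574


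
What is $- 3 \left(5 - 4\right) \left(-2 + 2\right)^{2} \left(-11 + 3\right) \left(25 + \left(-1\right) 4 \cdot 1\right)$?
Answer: $0$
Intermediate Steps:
$- 3 \left(5 - 4\right) \left(-2 + 2\right)^{2} \left(-11 + 3\right) \left(25 + \left(-1\right) 4 \cdot 1\right) = \left(-3\right) 1 \cdot 0^{2} \left(- 8 \left(25 - 4\right)\right) = \left(-3\right) 0 \left(- 8 \left(25 - 4\right)\right) = 0 \left(\left(-8\right) 21\right) = 0 \left(-168\right) = 0$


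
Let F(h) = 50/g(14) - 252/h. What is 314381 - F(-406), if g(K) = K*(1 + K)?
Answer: 191457506/609 ≈ 3.1438e+5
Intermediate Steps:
F(h) = 5/21 - 252/h (F(h) = 50/((14*(1 + 14))) - 252/h = 50/((14*15)) - 252/h = 50/210 - 252/h = 50*(1/210) - 252/h = 5/21 - 252/h)
314381 - F(-406) = 314381 - (5/21 - 252/(-406)) = 314381 - (5/21 - 252*(-1/406)) = 314381 - (5/21 + 18/29) = 314381 - 1*523/609 = 314381 - 523/609 = 191457506/609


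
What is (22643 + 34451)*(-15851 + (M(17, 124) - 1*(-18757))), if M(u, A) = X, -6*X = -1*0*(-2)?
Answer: 165915164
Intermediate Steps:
X = 0 (X = -(-1*0)*(-2)/6 = -0*(-2) = -⅙*0 = 0)
M(u, A) = 0
(22643 + 34451)*(-15851 + (M(17, 124) - 1*(-18757))) = (22643 + 34451)*(-15851 + (0 - 1*(-18757))) = 57094*(-15851 + (0 + 18757)) = 57094*(-15851 + 18757) = 57094*2906 = 165915164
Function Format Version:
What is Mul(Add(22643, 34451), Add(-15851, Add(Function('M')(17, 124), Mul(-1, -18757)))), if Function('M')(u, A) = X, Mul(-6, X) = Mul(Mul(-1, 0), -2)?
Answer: 165915164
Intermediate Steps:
X = 0 (X = Mul(Rational(-1, 6), Mul(Mul(-1, 0), -2)) = Mul(Rational(-1, 6), Mul(0, -2)) = Mul(Rational(-1, 6), 0) = 0)
Function('M')(u, A) = 0
Mul(Add(22643, 34451), Add(-15851, Add(Function('M')(17, 124), Mul(-1, -18757)))) = Mul(Add(22643, 34451), Add(-15851, Add(0, Mul(-1, -18757)))) = Mul(57094, Add(-15851, Add(0, 18757))) = Mul(57094, Add(-15851, 18757)) = Mul(57094, 2906) = 165915164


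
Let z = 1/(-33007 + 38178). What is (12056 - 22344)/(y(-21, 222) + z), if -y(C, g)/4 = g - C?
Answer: 53199248/5026211 ≈ 10.584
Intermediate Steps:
y(C, g) = -4*g + 4*C (y(C, g) = -4*(g - C) = -4*g + 4*C)
z = 1/5171 ≈ 0.00019339
(12056 - 22344)/(y(-21, 222) + z) = (12056 - 22344)/((-4*222 + 4*(-21)) + 1/5171) = -10288/((-888 - 84) + 1/5171) = -10288/(-972 + 1/5171) = -10288/(-5026211/5171) = -10288*(-5171/5026211) = 53199248/5026211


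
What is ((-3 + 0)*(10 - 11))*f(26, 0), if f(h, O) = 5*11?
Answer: 165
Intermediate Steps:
f(h, O) = 55
((-3 + 0)*(10 - 11))*f(26, 0) = ((-3 + 0)*(10 - 11))*55 = -3*(-1)*55 = 3*55 = 165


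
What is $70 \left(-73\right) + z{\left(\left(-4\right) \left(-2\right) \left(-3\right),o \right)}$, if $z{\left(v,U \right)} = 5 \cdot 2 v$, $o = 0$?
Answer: $-5350$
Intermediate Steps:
$z{\left(v,U \right)} = 10 v$
$70 \left(-73\right) + z{\left(\left(-4\right) \left(-2\right) \left(-3\right),o \right)} = 70 \left(-73\right) + 10 \left(-4\right) \left(-2\right) \left(-3\right) = -5110 + 10 \cdot 8 \left(-3\right) = -5110 + 10 \left(-24\right) = -5110 - 240 = -5350$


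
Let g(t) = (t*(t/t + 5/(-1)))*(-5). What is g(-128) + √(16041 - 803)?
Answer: -2560 + √15238 ≈ -2436.6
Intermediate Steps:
g(t) = 20*t (g(t) = (t*(1 + 5*(-1)))*(-5) = (t*(1 - 5))*(-5) = (t*(-4))*(-5) = -4*t*(-5) = 20*t)
g(-128) + √(16041 - 803) = 20*(-128) + √(16041 - 803) = -2560 + √15238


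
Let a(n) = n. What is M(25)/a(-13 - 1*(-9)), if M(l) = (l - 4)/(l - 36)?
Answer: 21/44 ≈ 0.47727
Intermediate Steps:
M(l) = (-4 + l)/(-36 + l)
M(25)/a(-13 - 1*(-9)) = ((-4 + 25)/(-36 + 25))/(-13 - 1*(-9)) = (21/(-11))/(-13 + 9) = -1/11*21/(-4) = -21/11*(-¼) = 21/44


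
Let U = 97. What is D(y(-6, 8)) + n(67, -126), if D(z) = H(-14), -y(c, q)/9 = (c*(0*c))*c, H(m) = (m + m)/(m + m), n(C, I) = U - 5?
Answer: 93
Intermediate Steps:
n(C, I) = 92 (n(C, I) = 97 - 5 = 92)
H(m) = 1 (H(m) = (2*m)/((2*m)) = (2*m)*(1/(2*m)) = 1)
y(c, q) = 0 (y(c, q) = -9*c*(0*c)*c = -9*c*0*c = -0*c = -9*0 = 0)
D(z) = 1
D(y(-6, 8)) + n(67, -126) = 1 + 92 = 93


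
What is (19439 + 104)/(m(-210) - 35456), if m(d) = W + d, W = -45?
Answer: -19543/35711 ≈ -0.54725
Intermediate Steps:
m(d) = -45 + d
(19439 + 104)/(m(-210) - 35456) = (19439 + 104)/((-45 - 210) - 35456) = 19543/(-255 - 35456) = 19543/(-35711) = 19543*(-1/35711) = -19543/35711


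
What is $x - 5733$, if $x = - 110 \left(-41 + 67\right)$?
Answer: $-8593$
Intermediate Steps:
$x = -2860$ ($x = \left(-110\right) 26 = -2860$)
$x - 5733 = -2860 - 5733 = -8593$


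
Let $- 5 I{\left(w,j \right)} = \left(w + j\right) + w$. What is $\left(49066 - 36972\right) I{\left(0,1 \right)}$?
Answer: $- \frac{12094}{5} \approx -2418.8$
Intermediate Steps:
$I{\left(w,j \right)} = - \frac{2 w}{5} - \frac{j}{5}$ ($I{\left(w,j \right)} = - \frac{\left(w + j\right) + w}{5} = - \frac{\left(j + w\right) + w}{5} = - \frac{j + 2 w}{5} = - \frac{2 w}{5} - \frac{j}{5}$)
$\left(49066 - 36972\right) I{\left(0,1 \right)} = \left(49066 - 36972\right) \left(\left(- \frac{2}{5}\right) 0 - \frac{1}{5}\right) = \left(49066 - 36972\right) \left(0 - \frac{1}{5}\right) = 12094 \left(- \frac{1}{5}\right) = - \frac{12094}{5}$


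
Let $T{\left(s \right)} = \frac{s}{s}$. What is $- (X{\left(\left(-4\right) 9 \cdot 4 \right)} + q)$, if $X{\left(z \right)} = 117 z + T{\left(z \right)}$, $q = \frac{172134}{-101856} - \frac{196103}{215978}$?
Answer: $\frac{30889041253293}{1833221264} \approx 16850.0$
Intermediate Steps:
$q = - \frac{4762618685}{1833221264}$ ($q = 172134 \left(- \frac{1}{101856}\right) - \frac{196103}{215978} = - \frac{28689}{16976} - \frac{196103}{215978} = - \frac{4762618685}{1833221264} \approx -2.5979$)
$T{\left(s \right)} = 1$
$X{\left(z \right)} = 1 + 117 z$ ($X{\left(z \right)} = 117 z + 1 = 1 + 117 z$)
$- (X{\left(\left(-4\right) 9 \cdot 4 \right)} + q) = - (\left(1 + 117 \left(-4\right) 9 \cdot 4\right) - \frac{4762618685}{1833221264}) = - (\left(1 + 117 \left(\left(-36\right) 4\right)\right) - \frac{4762618685}{1833221264}) = - (\left(1 + 117 \left(-144\right)\right) - \frac{4762618685}{1833221264}) = - (\left(1 - 16848\right) - \frac{4762618685}{1833221264}) = - (-16847 - \frac{4762618685}{1833221264}) = \left(-1\right) \left(- \frac{30889041253293}{1833221264}\right) = \frac{30889041253293}{1833221264}$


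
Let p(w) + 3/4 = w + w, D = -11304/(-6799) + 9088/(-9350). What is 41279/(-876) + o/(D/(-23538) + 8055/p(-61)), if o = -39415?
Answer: 1461069916980315070123/2639587507792773888 ≈ 553.52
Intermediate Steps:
D = 21951544/31785325 (D = -11304*(-1/6799) + 9088*(-1/9350) = 11304/6799 - 4544/4675 = 21951544/31785325 ≈ 0.69062)
p(w) = -¾ + 2*w (p(w) = -¾ + (w + w) = -¾ + 2*w)
41279/(-876) + o/(D/(-23538) + 8055/p(-61)) = 41279/(-876) - 39415/((21951544/31785325)/(-23538) + 8055/(-¾ + 2*(-61))) = 41279*(-1/876) - 39415/((21951544/31785325)*(-1/23538) + 8055/(-¾ - 122)) = -41279/876 - 39415/(-10975772/374081489925 + 8055/(-491/4)) = -41279/876 - 39415/(-10975772/374081489925 + 8055*(-4/491)) = -41279/876 - 39415/(-10975772/374081489925 - 32220/491) = -41279/876 - 39415/(-12052910994487552/183674011553175) = -41279/876 - 39415*(-183674011553175/12052910994487552) = -41279/876 + 7239511165368392625/12052910994487552 = 1461069916980315070123/2639587507792773888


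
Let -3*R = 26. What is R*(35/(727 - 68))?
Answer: -910/1977 ≈ -0.46029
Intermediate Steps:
R = -26/3 (R = -⅓*26 = -26/3 ≈ -8.6667)
R*(35/(727 - 68)) = -26*35/(3*(727 - 68)) = -26*35/(3*659) = -26*35/1977 = -26/3*35/659 = -910/1977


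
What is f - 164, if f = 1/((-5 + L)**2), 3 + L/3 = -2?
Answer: -65599/400 ≈ -164.00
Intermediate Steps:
L = -15 (L = -9 + 3*(-2) = -9 - 6 = -15)
f = 1/400 (f = 1/((-5 - 15)**2) = 1/((-20)**2) = 1/400 ≈ 0.0025000)
f - 164 = 1/400 - 164 = -65599/400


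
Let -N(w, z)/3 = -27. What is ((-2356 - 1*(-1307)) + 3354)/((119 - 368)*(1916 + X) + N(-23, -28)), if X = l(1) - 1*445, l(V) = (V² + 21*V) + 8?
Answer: -2305/373668 ≈ -0.0061686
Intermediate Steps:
l(V) = 8 + V² + 21*V
N(w, z) = 81 (N(w, z) = -3*(-27) = 81)
X = -415 (X = (8 + 1² + 21*1) - 1*445 = (8 + 1 + 21) - 445 = 30 - 445 = -415)
((-2356 - 1*(-1307)) + 3354)/((119 - 368)*(1916 + X) + N(-23, -28)) = ((-2356 - 1*(-1307)) + 3354)/((119 - 368)*(1916 - 415) + 81) = ((-2356 + 1307) + 3354)/(-249*1501 + 81) = (-1049 + 3354)/(-373749 + 81) = 2305/(-373668) = 2305*(-1/373668) = -2305/373668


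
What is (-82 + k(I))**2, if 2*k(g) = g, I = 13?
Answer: 22801/4 ≈ 5700.3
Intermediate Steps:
k(g) = g/2
(-82 + k(I))**2 = (-82 + (1/2)*13)**2 = (-82 + 13/2)**2 = (-151/2)**2 = 22801/4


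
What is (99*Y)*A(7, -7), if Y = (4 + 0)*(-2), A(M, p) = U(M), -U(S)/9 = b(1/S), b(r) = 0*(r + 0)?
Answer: 0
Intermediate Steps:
b(r) = 0 (b(r) = 0*r = 0)
U(S) = 0 (U(S) = -9*0 = 0)
A(M, p) = 0
Y = -8 (Y = 4*(-2) = -8)
(99*Y)*A(7, -7) = (99*(-8))*0 = -792*0 = 0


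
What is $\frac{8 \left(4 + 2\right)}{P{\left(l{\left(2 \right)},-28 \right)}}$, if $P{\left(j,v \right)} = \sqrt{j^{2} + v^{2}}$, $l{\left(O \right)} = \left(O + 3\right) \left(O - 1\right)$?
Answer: $\frac{48 \sqrt{809}}{809} \approx 1.6876$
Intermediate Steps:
$l{\left(O \right)} = \left(-1 + O\right) \left(3 + O\right)$ ($l{\left(O \right)} = \left(3 + O\right) \left(-1 + O\right) = \left(-1 + O\right) \left(3 + O\right)$)
$\frac{8 \left(4 + 2\right)}{P{\left(l{\left(2 \right)},-28 \right)}} = \frac{8 \left(4 + 2\right)}{\sqrt{\left(-3 + 2^{2} + 2 \cdot 2\right)^{2} + \left(-28\right)^{2}}} = \frac{8 \cdot 6}{\sqrt{\left(-3 + 4 + 4\right)^{2} + 784}} = \frac{48}{\sqrt{5^{2} + 784}} = \frac{48}{\sqrt{25 + 784}} = \frac{48}{\sqrt{809}} = 48 \frac{\sqrt{809}}{809} = \frac{48 \sqrt{809}}{809}$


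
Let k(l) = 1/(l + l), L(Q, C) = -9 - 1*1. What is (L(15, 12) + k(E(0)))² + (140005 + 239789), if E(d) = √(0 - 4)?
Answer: 6078303/16 + 5*I ≈ 3.7989e+5 + 5.0*I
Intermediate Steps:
L(Q, C) = -10 (L(Q, C) = -9 - 1 = -10)
E(d) = 2*I (E(d) = √(-4) = 2*I)
k(l) = 1/(2*l)
(L(15, 12) + k(E(0)))² + (140005 + 239789) = (-10 + 1/(2*((2*I))))² + (140005 + 239789) = (-10 + (-I/2)/2)² + 379794 = (-10 - I/4)² + 379794 = 379794 + (-10 - I/4)²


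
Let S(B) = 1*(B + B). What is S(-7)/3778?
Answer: -7/1889 ≈ -0.0037057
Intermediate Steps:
S(B) = 2*B (S(B) = 1*(2*B) = 2*B)
S(-7)/3778 = (2*(-7))/3778 = -14*1/3778 = -7/1889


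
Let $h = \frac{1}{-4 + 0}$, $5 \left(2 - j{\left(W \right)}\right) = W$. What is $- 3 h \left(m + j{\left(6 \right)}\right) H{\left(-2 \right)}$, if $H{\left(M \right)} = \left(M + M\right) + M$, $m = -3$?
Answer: $\frac{99}{10} \approx 9.9$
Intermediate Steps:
$j{\left(W \right)} = 2 - \frac{W}{5}$
$H{\left(M \right)} = 3 M$ ($H{\left(M \right)} = 2 M + M = 3 M$)
$h = - \frac{1}{4}$ ($h = \frac{1}{-4} = - \frac{1}{4} \approx -0.25$)
$- 3 h \left(m + j{\left(6 \right)}\right) H{\left(-2 \right)} = - 3 \left(- \frac{-3 + \left(2 - \frac{6}{5}\right)}{4}\right) 3 \left(-2\right) = - 3 \left(- \frac{-3 + \left(2 - \frac{6}{5}\right)}{4}\right) \left(-6\right) = - 3 \left(- \frac{-3 + \frac{4}{5}}{4}\right) \left(-6\right) = - 3 \left(\left(- \frac{1}{4}\right) \left(- \frac{11}{5}\right)\right) \left(-6\right) = \left(-3\right) \frac{11}{20} \left(-6\right) = \left(- \frac{33}{20}\right) \left(-6\right) = \frac{99}{10}$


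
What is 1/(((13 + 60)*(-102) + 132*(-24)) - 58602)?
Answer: -1/69216 ≈ -1.4448e-5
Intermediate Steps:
1/(((13 + 60)*(-102) + 132*(-24)) - 58602) = 1/((73*(-102) - 3168) - 58602) = 1/((-7446 - 3168) - 58602) = 1/(-10614 - 58602) = 1/(-69216) = -1/69216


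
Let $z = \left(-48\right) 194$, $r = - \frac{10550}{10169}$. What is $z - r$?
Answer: $- \frac{94683178}{10169} \approx -9311.0$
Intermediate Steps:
$r = - \frac{10550}{10169}$ ($r = \left(-10550\right) \frac{1}{10169} = - \frac{10550}{10169} \approx -1.0375$)
$z = -9312$
$z - r = -9312 - - \frac{10550}{10169} = -9312 + \frac{10550}{10169} = - \frac{94683178}{10169}$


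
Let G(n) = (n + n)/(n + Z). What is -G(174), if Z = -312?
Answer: 58/23 ≈ 2.5217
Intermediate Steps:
G(n) = 2*n/(-312 + n) (G(n) = (n + n)/(n - 312) = (2*n)/(-312 + n) = 2*n/(-312 + n))
-G(174) = -2*174/(-312 + 174) = -2*174/(-138) = -2*174*(-1)/138 = -1*(-58/23) = 58/23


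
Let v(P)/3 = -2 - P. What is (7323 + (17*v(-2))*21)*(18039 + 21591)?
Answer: 290210490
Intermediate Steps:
v(P) = -6 - 3*P (v(P) = 3*(-2 - P) = -6 - 3*P)
(7323 + (17*v(-2))*21)*(18039 + 21591) = (7323 + (17*(-6 - 3*(-2)))*21)*(18039 + 21591) = (7323 + (17*(-6 + 6))*21)*39630 = (7323 + (17*0)*21)*39630 = (7323 + 0*21)*39630 = (7323 + 0)*39630 = 7323*39630 = 290210490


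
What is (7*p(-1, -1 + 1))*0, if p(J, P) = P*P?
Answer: 0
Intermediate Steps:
p(J, P) = P²
(7*p(-1, -1 + 1))*0 = (7*(-1 + 1)²)*0 = (7*0²)*0 = (7*0)*0 = 0*0 = 0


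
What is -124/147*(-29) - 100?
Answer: -11104/147 ≈ -75.537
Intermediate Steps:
-124/147*(-29) - 100 = 3596/147 - 100 = -11104/147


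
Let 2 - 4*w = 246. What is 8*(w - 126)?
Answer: -1496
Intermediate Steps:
w = -61 (w = ½ - ¼*246 = ½ - 123/2 = -61)
8*(w - 126) = 8*(-61 - 126) = 8*(-187) = -1496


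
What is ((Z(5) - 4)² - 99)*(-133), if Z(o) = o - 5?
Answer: 11039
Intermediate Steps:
Z(o) = -5 + o
((Z(5) - 4)² - 99)*(-133) = (((-5 + 5) - 4)² - 99)*(-133) = ((0 - 4)² - 99)*(-133) = ((-4)² - 99)*(-133) = (16 - 99)*(-133) = -83*(-133) = 11039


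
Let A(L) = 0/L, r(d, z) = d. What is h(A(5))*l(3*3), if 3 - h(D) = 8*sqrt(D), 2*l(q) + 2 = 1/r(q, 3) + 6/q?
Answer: -11/6 ≈ -1.8333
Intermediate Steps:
A(L) = 0
l(q) = -1 + 7/(2*q) (l(q) = -1 + (1/q + 6/q)/2 = -1 + (7/q)/2 = -1 + 7/(2*q))
h(D) = 3 - 8*sqrt(D)
h(A(5))*l(3*3) = (3 - 8*sqrt(0))*((7/2 - 3*3)/((3*3))) = (3 - 8*0)*((7/2 - 1*9)/9) = (3 + 0)*((7/2 - 9)/9) = 3*((1/9)*(-11/2)) = 3*(-11/18) = -11/6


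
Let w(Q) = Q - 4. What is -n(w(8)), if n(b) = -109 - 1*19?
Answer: 128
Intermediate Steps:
w(Q) = -4 + Q
n(b) = -128 (n(b) = -109 - 19 = -128)
-n(w(8)) = -1*(-128) = 128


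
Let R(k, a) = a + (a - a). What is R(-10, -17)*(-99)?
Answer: 1683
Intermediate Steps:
R(k, a) = a (R(k, a) = a + 0 = a)
R(-10, -17)*(-99) = -17*(-99) = 1683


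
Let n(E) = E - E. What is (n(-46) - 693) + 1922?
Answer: 1229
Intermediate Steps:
n(E) = 0
(n(-46) - 693) + 1922 = (0 - 693) + 1922 = -693 + 1922 = 1229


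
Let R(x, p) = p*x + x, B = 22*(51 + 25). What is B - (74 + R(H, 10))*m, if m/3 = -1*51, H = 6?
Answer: 23092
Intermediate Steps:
B = 1672 (B = 22*76 = 1672)
R(x, p) = x + p*x
m = -153 (m = 3*(-1*51) = 3*(-51) = -153)
B - (74 + R(H, 10))*m = 1672 - (74 + 6*(1 + 10))*(-153) = 1672 - (74 + 6*11)*(-153) = 1672 - (74 + 66)*(-153) = 1672 - 140*(-153) = 1672 - 1*(-21420) = 1672 + 21420 = 23092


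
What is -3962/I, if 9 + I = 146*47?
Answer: -566/979 ≈ -0.57814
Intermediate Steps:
I = 6853 (I = -9 + 146*47 = -9 + 6862 = 6853)
-3962/I = -3962/6853 = -3962*1/6853 = -566/979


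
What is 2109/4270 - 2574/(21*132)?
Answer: -928/2135 ≈ -0.43466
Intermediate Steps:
2109/4270 - 2574/(21*132) = 2109*(1/4270) - 2574/2772 = 2109/4270 - 2574*1/2772 = 2109/4270 - 13/14 = -928/2135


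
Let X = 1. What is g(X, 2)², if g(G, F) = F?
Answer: 4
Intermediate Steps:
g(X, 2)² = 2² = 4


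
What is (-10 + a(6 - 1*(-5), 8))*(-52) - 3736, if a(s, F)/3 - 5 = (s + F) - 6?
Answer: -6024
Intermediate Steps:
a(s, F) = -3 + 3*F + 3*s (a(s, F) = 15 + 3*((s + F) - 6) = 15 + 3*((F + s) - 6) = 15 + 3*(-6 + F + s) = 15 + (-18 + 3*F + 3*s) = -3 + 3*F + 3*s)
(-10 + a(6 - 1*(-5), 8))*(-52) - 3736 = (-10 + (-3 + 3*8 + 3*(6 - 1*(-5))))*(-52) - 3736 = (-10 + (-3 + 24 + 3*(6 + 5)))*(-52) - 3736 = (-10 + (-3 + 24 + 3*11))*(-52) - 3736 = (-10 + (-3 + 24 + 33))*(-52) - 3736 = (-10 + 54)*(-52) - 3736 = 44*(-52) - 3736 = -2288 - 3736 = -6024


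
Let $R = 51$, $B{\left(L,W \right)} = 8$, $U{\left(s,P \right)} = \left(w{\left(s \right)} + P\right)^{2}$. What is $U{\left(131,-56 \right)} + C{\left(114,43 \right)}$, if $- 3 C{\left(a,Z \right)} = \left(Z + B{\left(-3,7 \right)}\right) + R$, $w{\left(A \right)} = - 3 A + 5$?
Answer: $197102$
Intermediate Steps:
$w{\left(A \right)} = 5 - 3 A$
$U{\left(s,P \right)} = \left(5 + P - 3 s\right)^{2}$ ($U{\left(s,P \right)} = \left(\left(5 - 3 s\right) + P\right)^{2} = \left(5 + P - 3 s\right)^{2}$)
$C{\left(a,Z \right)} = - \frac{59}{3} - \frac{Z}{3}$ ($C{\left(a,Z \right)} = - \frac{\left(Z + 8\right) + 51}{3} = - \frac{\left(8 + Z\right) + 51}{3} = - \frac{59 + Z}{3} = - \frac{59}{3} - \frac{Z}{3}$)
$U{\left(131,-56 \right)} + C{\left(114,43 \right)} = \left(5 - 56 - 393\right)^{2} - 34 = \left(-444\right)^{2} - 34 = 197136 - 34 = 197102$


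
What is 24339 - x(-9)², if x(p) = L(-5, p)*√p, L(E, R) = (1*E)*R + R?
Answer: 36003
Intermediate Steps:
L(E, R) = R + E*R (L(E, R) = E*R + R = R + E*R)
x(p) = -4*p^(3/2) (x(p) = (p*(1 - 5))*√p = (p*(-4))*√p = (-4*p)*√p = -4*p^(3/2))
24339 - x(-9)² = 24339 - (-(-108)*I)² = 24339 - (108*I)² = 24339 - 1*(-11664) = 24339 + 11664 = 36003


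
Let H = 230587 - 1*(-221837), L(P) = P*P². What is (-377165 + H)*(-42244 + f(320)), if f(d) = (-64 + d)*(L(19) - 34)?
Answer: 128313283604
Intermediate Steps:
L(P) = P³
H = 452424 (H = 230587 + 221837 = 452424)
f(d) = -436800 + 6825*d (f(d) = (-64 + d)*(19³ - 34) = (-64 + d)*(6859 - 34) = (-64 + d)*6825 = -436800 + 6825*d)
(-377165 + H)*(-42244 + f(320)) = (-377165 + 452424)*(-42244 + (-436800 + 6825*320)) = 75259*(-42244 + (-436800 + 2184000)) = 75259*(-42244 + 1747200) = 75259*1704956 = 128313283604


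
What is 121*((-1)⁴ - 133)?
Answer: -15972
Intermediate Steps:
121*((-1)⁴ - 133) = 121*(1 - 133) = 121*(-132) = -15972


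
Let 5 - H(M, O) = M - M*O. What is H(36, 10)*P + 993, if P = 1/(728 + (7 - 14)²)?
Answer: 110270/111 ≈ 993.42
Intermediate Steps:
H(M, O) = 5 - M + M*O (H(M, O) = 5 - (M - M*O) = 5 + (-M + M*O) = 5 - M + M*O)
P = 1/777 (P = 1/(728 + (-7)²) = 1/(728 + 49) = 1/777 ≈ 0.0012870)
H(36, 10)*P + 993 = (5 - 1*36 + 36*10)*(1/777) + 993 = (5 - 36 + 360)*(1/777) + 993 = 329*(1/777) + 993 = 47/111 + 993 = 110270/111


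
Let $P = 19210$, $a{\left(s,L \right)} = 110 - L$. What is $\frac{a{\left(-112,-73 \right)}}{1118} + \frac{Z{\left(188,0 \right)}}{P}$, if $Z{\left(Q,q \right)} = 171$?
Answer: $\frac{926652}{5369195} \approx 0.17259$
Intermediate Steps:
$\frac{a{\left(-112,-73 \right)}}{1118} + \frac{Z{\left(188,0 \right)}}{P} = \frac{110 - -73}{1118} + \frac{171}{19210} = \left(110 + 73\right) \frac{1}{1118} + 171 \cdot \frac{1}{19210} = 183 \cdot \frac{1}{1118} + \frac{171}{19210} = \frac{183}{1118} + \frac{171}{19210} = \frac{926652}{5369195}$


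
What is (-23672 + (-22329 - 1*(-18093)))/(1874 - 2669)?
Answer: 27908/795 ≈ 35.104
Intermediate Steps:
(-23672 + (-22329 - 1*(-18093)))/(1874 - 2669) = (-23672 + (-22329 + 18093))/(-795) = (-23672 - 4236)*(-1/795) = -27908*(-1/795) = 27908/795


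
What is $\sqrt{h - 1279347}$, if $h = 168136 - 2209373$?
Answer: $2 i \sqrt{830146} \approx 1822.2 i$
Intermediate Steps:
$h = -2041237$ ($h = 168136 - 2209373 = -2041237$)
$\sqrt{h - 1279347} = \sqrt{-2041237 - 1279347} = \sqrt{-3320584} = 2 i \sqrt{830146}$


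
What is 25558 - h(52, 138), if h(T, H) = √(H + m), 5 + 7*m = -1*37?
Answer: 25558 - 2*√33 ≈ 25547.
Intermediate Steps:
m = -6 (m = -5/7 + (-1*37)/7 = -5/7 + (⅐)*(-37) = -5/7 - 37/7 = -6)
h(T, H) = √(-6 + H) (h(T, H) = √(H - 6) = √(-6 + H))
25558 - h(52, 138) = 25558 - √(-6 + 138) = 25558 - √132 = 25558 - 2*√33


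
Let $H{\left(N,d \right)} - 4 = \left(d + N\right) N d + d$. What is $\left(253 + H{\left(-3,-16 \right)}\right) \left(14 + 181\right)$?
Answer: $-130845$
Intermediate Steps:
$H{\left(N,d \right)} = 4 + d + N d \left(N + d\right)$ ($H{\left(N,d \right)} = 4 + \left(\left(d + N\right) N d + d\right) = 4 + \left(\left(N + d\right) N d + d\right) = 4 + \left(N \left(N + d\right) d + d\right) = 4 + \left(N d \left(N + d\right) + d\right) = 4 + \left(d + N d \left(N + d\right)\right) = 4 + d + N d \left(N + d\right)$)
$\left(253 + H{\left(-3,-16 \right)}\right) \left(14 + 181\right) = \left(253 - \left(12 + 144 + 768\right)\right) \left(14 + 181\right) = \left(253 - 924\right) 195 = \left(-671\right) 195 = -130845$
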